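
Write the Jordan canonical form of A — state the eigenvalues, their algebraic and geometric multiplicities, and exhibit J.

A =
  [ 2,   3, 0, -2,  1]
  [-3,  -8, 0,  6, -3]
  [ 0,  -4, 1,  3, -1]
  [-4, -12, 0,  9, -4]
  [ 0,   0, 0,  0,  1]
J_2(1) ⊕ J_2(1) ⊕ J_1(1)

The characteristic polynomial is
  det(x·I − A) = x^5 - 5*x^4 + 10*x^3 - 10*x^2 + 5*x - 1 = (x - 1)^5

Eigenvalues and multiplicities (the geometric multiplicity of λ is n − rank(A − λI), which equals the number of Jordan blocks for λ):
  λ = 1: algebraic multiplicity = 5, geometric multiplicity = 3

Determining the block sizes for each eigenvalue:
  λ = 1: with am = 5 and gm = 3, the partition is not yet determined (e.g. several partitions of 5 into 3 parts exist). Let N = A − (1)·I. Computing rank(N^1) = 2, rank(N^2) = 0; the number of blocks of size ≥ j is rank(N^{j−1}) − rank(N^j), giving [3, 2]. So we have 2 block(s) of size 2, 1 block(s) of size 1 → block sizes [2, 2, 1]

Assembling the blocks gives a Jordan form
J =
  [1, 1, 0, 0, 0]
  [0, 1, 0, 0, 0]
  [0, 0, 1, 1, 0]
  [0, 0, 0, 1, 0]
  [0, 0, 0, 0, 1]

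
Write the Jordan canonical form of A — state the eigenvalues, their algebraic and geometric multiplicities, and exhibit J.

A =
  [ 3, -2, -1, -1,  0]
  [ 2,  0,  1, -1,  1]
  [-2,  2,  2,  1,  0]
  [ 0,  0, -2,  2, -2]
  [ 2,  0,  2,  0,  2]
J_1(1) ⊕ J_3(2) ⊕ J_1(2)

The characteristic polynomial is
  det(x·I − A) = x^5 - 9*x^4 + 32*x^3 - 56*x^2 + 48*x - 16 = (x - 2)^4*(x - 1)

Eigenvalues and multiplicities (the geometric multiplicity of λ is n − rank(A − λI), which equals the number of Jordan blocks for λ):
  λ = 1: algebraic multiplicity = 1, geometric multiplicity = 1
  λ = 2: algebraic multiplicity = 4, geometric multiplicity = 2

Determining the block sizes for each eigenvalue:
  λ = 1: one block (gm = 1), so the single block has size am = 1 → block sizes [1]
  λ = 2: with am = 4 and gm = 2, the partition is not yet determined (e.g. several partitions of 4 into 2 parts exist). Let N = A − (2)·I. Computing rank(N^1) = 3, rank(N^2) = 2, rank(N^3) = 1; the number of blocks of size ≥ j is rank(N^{j−1}) − rank(N^j), giving [2, 1, 1]. So we have 1 block(s) of size 3, 1 block(s) of size 1 → block sizes [3, 1]

Assembling the blocks gives a Jordan form
J =
  [1, 0, 0, 0, 0]
  [0, 2, 1, 0, 0]
  [0, 0, 2, 1, 0]
  [0, 0, 0, 2, 0]
  [0, 0, 0, 0, 2]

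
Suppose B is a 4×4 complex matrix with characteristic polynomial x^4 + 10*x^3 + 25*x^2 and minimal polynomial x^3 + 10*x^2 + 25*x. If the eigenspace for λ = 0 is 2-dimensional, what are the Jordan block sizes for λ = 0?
Block sizes for λ = 0: [1, 1]

Step 1 — from the characteristic polynomial, algebraic multiplicity of λ = 0 is 2. From dim ker(B − (0)·I) = 2, there are exactly 2 Jordan blocks for λ = 0.
Step 2 — from the minimal polynomial, the factor (x − 0) tells us the largest block for λ = 0 has size 1.
Step 3 — with total size 2, 2 blocks, and largest block 1, the block sizes (in nonincreasing order) are [1, 1].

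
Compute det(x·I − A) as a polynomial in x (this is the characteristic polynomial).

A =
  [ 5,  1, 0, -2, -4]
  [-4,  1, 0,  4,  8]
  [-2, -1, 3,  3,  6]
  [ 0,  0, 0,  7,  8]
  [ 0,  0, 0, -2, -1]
x^5 - 15*x^4 + 90*x^3 - 270*x^2 + 405*x - 243

Expanding det(x·I − A) (e.g. by cofactor expansion or by noting that A is similar to its Jordan form J, which has the same characteristic polynomial as A) gives
  χ_A(x) = x^5 - 15*x^4 + 90*x^3 - 270*x^2 + 405*x - 243
which factors as (x - 3)^5. The eigenvalues (with algebraic multiplicities) are λ = 3 with multiplicity 5.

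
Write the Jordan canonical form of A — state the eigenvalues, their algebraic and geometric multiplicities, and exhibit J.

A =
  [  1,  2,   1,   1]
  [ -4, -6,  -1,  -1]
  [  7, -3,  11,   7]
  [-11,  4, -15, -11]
J_3(-3) ⊕ J_1(4)

The characteristic polynomial is
  det(x·I − A) = x^4 + 5*x^3 - 9*x^2 - 81*x - 108 = (x - 4)*(x + 3)^3

Eigenvalues and multiplicities (the geometric multiplicity of λ is n − rank(A − λI), which equals the number of Jordan blocks for λ):
  λ = -3: algebraic multiplicity = 3, geometric multiplicity = 1
  λ = 4: algebraic multiplicity = 1, geometric multiplicity = 1

Determining the block sizes for each eigenvalue:
  λ = -3: one block (gm = 1), so the single block has size am = 3 → block sizes [3]
  λ = 4: one block (gm = 1), so the single block has size am = 1 → block sizes [1]

Assembling the blocks gives a Jordan form
J =
  [-3,  1,  0, 0]
  [ 0, -3,  1, 0]
  [ 0,  0, -3, 0]
  [ 0,  0,  0, 4]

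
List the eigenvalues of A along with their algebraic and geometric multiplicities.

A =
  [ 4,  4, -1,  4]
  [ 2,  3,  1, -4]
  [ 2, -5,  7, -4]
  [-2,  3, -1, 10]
λ = 6: alg = 4, geom = 2

Step 1 — factor the characteristic polynomial to read off the algebraic multiplicities:
  χ_A(x) = (x - 6)^4

Step 2 — compute geometric multiplicities via the rank-nullity identity g(λ) = n − rank(A − λI):
  rank(A − (6)·I) = 2, so dim ker(A − (6)·I) = n − 2 = 2

Summary:
  λ = 6: algebraic multiplicity = 4, geometric multiplicity = 2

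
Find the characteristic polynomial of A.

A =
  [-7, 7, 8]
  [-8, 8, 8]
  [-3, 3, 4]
x^3 - 5*x^2 + 4*x

Expanding det(x·I − A) (e.g. by cofactor expansion or by noting that A is similar to its Jordan form J, which has the same characteristic polynomial as A) gives
  χ_A(x) = x^3 - 5*x^2 + 4*x
which factors as x*(x - 4)*(x - 1). The eigenvalues (with algebraic multiplicities) are λ = 0 with multiplicity 1, λ = 1 with multiplicity 1, λ = 4 with multiplicity 1.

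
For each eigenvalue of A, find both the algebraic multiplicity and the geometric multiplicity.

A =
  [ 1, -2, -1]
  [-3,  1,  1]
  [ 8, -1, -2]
λ = 0: alg = 3, geom = 1

Step 1 — factor the characteristic polynomial to read off the algebraic multiplicities:
  χ_A(x) = x^3

Step 2 — compute geometric multiplicities via the rank-nullity identity g(λ) = n − rank(A − λI):
  rank(A − (0)·I) = 2, so dim ker(A − (0)·I) = n − 2 = 1

Summary:
  λ = 0: algebraic multiplicity = 3, geometric multiplicity = 1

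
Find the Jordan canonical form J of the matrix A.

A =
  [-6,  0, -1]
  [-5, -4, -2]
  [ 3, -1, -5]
J_3(-5)

The characteristic polynomial is
  det(x·I − A) = x^3 + 15*x^2 + 75*x + 125 = (x + 5)^3

Eigenvalues and multiplicities (the geometric multiplicity of λ is n − rank(A − λI), which equals the number of Jordan blocks for λ):
  λ = -5: algebraic multiplicity = 3, geometric multiplicity = 1

Determining the block sizes for each eigenvalue:
  λ = -5: one block (gm = 1), so the single block has size am = 3 → block sizes [3]

Assembling the blocks gives a Jordan form
J =
  [-5,  1,  0]
  [ 0, -5,  1]
  [ 0,  0, -5]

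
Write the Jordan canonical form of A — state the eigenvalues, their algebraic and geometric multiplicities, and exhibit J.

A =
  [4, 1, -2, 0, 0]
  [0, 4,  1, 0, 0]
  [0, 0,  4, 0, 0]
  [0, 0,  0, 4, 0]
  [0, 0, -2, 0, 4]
J_3(4) ⊕ J_1(4) ⊕ J_1(4)

The characteristic polynomial is
  det(x·I − A) = x^5 - 20*x^4 + 160*x^3 - 640*x^2 + 1280*x - 1024 = (x - 4)^5

Eigenvalues and multiplicities (the geometric multiplicity of λ is n − rank(A − λI), which equals the number of Jordan blocks for λ):
  λ = 4: algebraic multiplicity = 5, geometric multiplicity = 3

Determining the block sizes for each eigenvalue:
  λ = 4: with am = 5 and gm = 3, the partition is not yet determined (e.g. several partitions of 5 into 3 parts exist). Let N = A − (4)·I. Computing rank(N^1) = 2, rank(N^2) = 1, rank(N^3) = 0; the number of blocks of size ≥ j is rank(N^{j−1}) − rank(N^j), giving [3, 1, 1]. So we have 1 block(s) of size 3, 2 block(s) of size 1 → block sizes [3, 1, 1]

Assembling the blocks gives a Jordan form
J =
  [4, 1, 0, 0, 0]
  [0, 4, 1, 0, 0]
  [0, 0, 4, 0, 0]
  [0, 0, 0, 4, 0]
  [0, 0, 0, 0, 4]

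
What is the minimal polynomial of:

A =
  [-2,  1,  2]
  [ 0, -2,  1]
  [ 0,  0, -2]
x^3 + 6*x^2 + 12*x + 8

The characteristic polynomial is χ_A(x) = (x + 2)^3, so the eigenvalues are known. The minimal polynomial is
  m_A(x) = Π_λ (x − λ)^{k_λ}
where k_λ is the size of the *largest* Jordan block for λ (equivalently, the smallest k with (A − λI)^k v = 0 for every generalised eigenvector v of λ).

  λ = -2: largest Jordan block has size 3, contributing (x + 2)^3

So m_A(x) = (x + 2)^3 = x^3 + 6*x^2 + 12*x + 8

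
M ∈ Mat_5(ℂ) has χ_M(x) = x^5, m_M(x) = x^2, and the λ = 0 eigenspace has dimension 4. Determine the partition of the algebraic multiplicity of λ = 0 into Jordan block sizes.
Block sizes for λ = 0: [2, 1, 1, 1]

Step 1 — from the characteristic polynomial, algebraic multiplicity of λ = 0 is 5. From dim ker(M − (0)·I) = 4, there are exactly 4 Jordan blocks for λ = 0.
Step 2 — from the minimal polynomial, the factor (x − 0)^2 tells us the largest block for λ = 0 has size 2.
Step 3 — with total size 5, 4 blocks, and largest block 2, the block sizes (in nonincreasing order) are [2, 1, 1, 1].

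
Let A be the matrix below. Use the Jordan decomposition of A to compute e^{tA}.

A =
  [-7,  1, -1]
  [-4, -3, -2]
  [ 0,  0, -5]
e^{tA} =
  [-2*t*exp(-5*t) + exp(-5*t), t*exp(-5*t), -t*exp(-5*t)]
  [-4*t*exp(-5*t), 2*t*exp(-5*t) + exp(-5*t), -2*t*exp(-5*t)]
  [0, 0, exp(-5*t)]

Strategy: write A = P · J · P⁻¹ where J is a Jordan canonical form, so e^{tA} = P · e^{tJ} · P⁻¹, and e^{tJ} can be computed block-by-block.

A has Jordan form
J =
  [-5,  1,  0]
  [ 0, -5,  0]
  [ 0,  0, -5]
(up to reordering of blocks).

Per-block formulas:
  For a 1×1 block at λ = -5: exp(t · [-5]) = [e^(-5t)].
  For a 2×2 Jordan block J_2(-5): exp(t · J_2(-5)) = e^(-5t)·(I + t·N), where N is the 2×2 nilpotent shift.

After assembling e^{tJ} and conjugating by P, we get:

e^{tA} =
  [-2*t*exp(-5*t) + exp(-5*t), t*exp(-5*t), -t*exp(-5*t)]
  [-4*t*exp(-5*t), 2*t*exp(-5*t) + exp(-5*t), -2*t*exp(-5*t)]
  [0, 0, exp(-5*t)]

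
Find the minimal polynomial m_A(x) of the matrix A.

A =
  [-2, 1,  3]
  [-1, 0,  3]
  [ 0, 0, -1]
x^2 + 2*x + 1

The characteristic polynomial is χ_A(x) = (x + 1)^3, so the eigenvalues are known. The minimal polynomial is
  m_A(x) = Π_λ (x − λ)^{k_λ}
where k_λ is the size of the *largest* Jordan block for λ (equivalently, the smallest k with (A − λI)^k v = 0 for every generalised eigenvector v of λ).

  λ = -1: largest Jordan block has size 2, contributing (x + 1)^2

So m_A(x) = (x + 1)^2 = x^2 + 2*x + 1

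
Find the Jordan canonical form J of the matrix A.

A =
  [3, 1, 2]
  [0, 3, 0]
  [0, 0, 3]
J_2(3) ⊕ J_1(3)

The characteristic polynomial is
  det(x·I − A) = x^3 - 9*x^2 + 27*x - 27 = (x - 3)^3

Eigenvalues and multiplicities (the geometric multiplicity of λ is n − rank(A − λI), which equals the number of Jordan blocks for λ):
  λ = 3: algebraic multiplicity = 3, geometric multiplicity = 2

Determining the block sizes for each eigenvalue:
  λ = 3: 2 blocks summing to 3 forces exactly one block of size 2 and the rest size 1 → block sizes [2, 1]

Assembling the blocks gives a Jordan form
J =
  [3, 1, 0]
  [0, 3, 0]
  [0, 0, 3]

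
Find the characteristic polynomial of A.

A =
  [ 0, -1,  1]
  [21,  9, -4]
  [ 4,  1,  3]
x^3 - 12*x^2 + 48*x - 64

Expanding det(x·I − A) (e.g. by cofactor expansion or by noting that A is similar to its Jordan form J, which has the same characteristic polynomial as A) gives
  χ_A(x) = x^3 - 12*x^2 + 48*x - 64
which factors as (x - 4)^3. The eigenvalues (with algebraic multiplicities) are λ = 4 with multiplicity 3.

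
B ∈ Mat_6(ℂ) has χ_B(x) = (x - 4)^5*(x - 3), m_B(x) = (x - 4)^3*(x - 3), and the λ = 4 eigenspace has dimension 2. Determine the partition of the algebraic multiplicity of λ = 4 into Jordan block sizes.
Block sizes for λ = 4: [3, 2]

Step 1 — from the characteristic polynomial, algebraic multiplicity of λ = 4 is 5. From dim ker(B − (4)·I) = 2, there are exactly 2 Jordan blocks for λ = 4.
Step 2 — from the minimal polynomial, the factor (x − 4)^3 tells us the largest block for λ = 4 has size 3.
Step 3 — with total size 5, 2 blocks, and largest block 3, the block sizes (in nonincreasing order) are [3, 2].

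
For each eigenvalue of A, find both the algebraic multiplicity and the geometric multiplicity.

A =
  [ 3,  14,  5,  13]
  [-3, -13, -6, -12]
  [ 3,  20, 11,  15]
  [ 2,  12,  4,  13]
λ = 2: alg = 2, geom = 1; λ = 5: alg = 2, geom = 1

Step 1 — factor the characteristic polynomial to read off the algebraic multiplicities:
  χ_A(x) = (x - 5)^2*(x - 2)^2

Step 2 — compute geometric multiplicities via the rank-nullity identity g(λ) = n − rank(A − λI):
  rank(A − (2)·I) = 3, so dim ker(A − (2)·I) = n − 3 = 1
  rank(A − (5)·I) = 3, so dim ker(A − (5)·I) = n − 3 = 1

Summary:
  λ = 2: algebraic multiplicity = 2, geometric multiplicity = 1
  λ = 5: algebraic multiplicity = 2, geometric multiplicity = 1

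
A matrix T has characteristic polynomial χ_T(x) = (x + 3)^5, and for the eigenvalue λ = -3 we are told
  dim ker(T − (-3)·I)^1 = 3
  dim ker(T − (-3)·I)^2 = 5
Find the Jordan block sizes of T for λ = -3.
Block sizes for λ = -3: [2, 2, 1]

From the dimensions of kernels of powers, the number of Jordan blocks of size at least j is d_j − d_{j−1} where d_j = dim ker(N^j) (with d_0 = 0). Computing the differences gives [3, 2].
The number of blocks of size exactly k is (#blocks of size ≥ k) − (#blocks of size ≥ k + 1), so the partition is: 1 block(s) of size 1, 2 block(s) of size 2.
In nonincreasing order the block sizes are [2, 2, 1].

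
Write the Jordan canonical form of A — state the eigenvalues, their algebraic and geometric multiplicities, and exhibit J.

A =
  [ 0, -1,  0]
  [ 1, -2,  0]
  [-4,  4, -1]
J_2(-1) ⊕ J_1(-1)

The characteristic polynomial is
  det(x·I − A) = x^3 + 3*x^2 + 3*x + 1 = (x + 1)^3

Eigenvalues and multiplicities (the geometric multiplicity of λ is n − rank(A − λI), which equals the number of Jordan blocks for λ):
  λ = -1: algebraic multiplicity = 3, geometric multiplicity = 2

Determining the block sizes for each eigenvalue:
  λ = -1: 2 blocks summing to 3 forces exactly one block of size 2 and the rest size 1 → block sizes [2, 1]

Assembling the blocks gives a Jordan form
J =
  [-1,  1,  0]
  [ 0, -1,  0]
  [ 0,  0, -1]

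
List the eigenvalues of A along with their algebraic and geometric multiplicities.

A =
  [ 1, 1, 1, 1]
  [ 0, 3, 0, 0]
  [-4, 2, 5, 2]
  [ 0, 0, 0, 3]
λ = 3: alg = 4, geom = 3

Step 1 — factor the characteristic polynomial to read off the algebraic multiplicities:
  χ_A(x) = (x - 3)^4

Step 2 — compute geometric multiplicities via the rank-nullity identity g(λ) = n − rank(A − λI):
  rank(A − (3)·I) = 1, so dim ker(A − (3)·I) = n − 1 = 3

Summary:
  λ = 3: algebraic multiplicity = 4, geometric multiplicity = 3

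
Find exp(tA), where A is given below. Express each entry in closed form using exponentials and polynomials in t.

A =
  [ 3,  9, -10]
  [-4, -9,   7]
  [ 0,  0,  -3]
e^{tA} =
  [6*t*exp(-3*t) + exp(-3*t), 9*t*exp(-3*t), 3*t^2*exp(-3*t)/2 - 10*t*exp(-3*t)]
  [-4*t*exp(-3*t), -6*t*exp(-3*t) + exp(-3*t), -t^2*exp(-3*t) + 7*t*exp(-3*t)]
  [0, 0, exp(-3*t)]

Strategy: write A = P · J · P⁻¹ where J is a Jordan canonical form, so e^{tA} = P · e^{tJ} · P⁻¹, and e^{tJ} can be computed block-by-block.

A has Jordan form
J =
  [-3,  1,  0]
  [ 0, -3,  1]
  [ 0,  0, -3]
(up to reordering of blocks).

Per-block formulas:
  For a 3×3 Jordan block J_3(-3): exp(t · J_3(-3)) = e^(-3t)·(I + t·N + (t^2/2)·N^2), where N is the 3×3 nilpotent shift.

After assembling e^{tJ} and conjugating by P, we get:

e^{tA} =
  [6*t*exp(-3*t) + exp(-3*t), 9*t*exp(-3*t), 3*t^2*exp(-3*t)/2 - 10*t*exp(-3*t)]
  [-4*t*exp(-3*t), -6*t*exp(-3*t) + exp(-3*t), -t^2*exp(-3*t) + 7*t*exp(-3*t)]
  [0, 0, exp(-3*t)]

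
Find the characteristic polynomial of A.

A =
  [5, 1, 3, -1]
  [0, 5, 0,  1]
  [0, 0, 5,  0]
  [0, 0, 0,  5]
x^4 - 20*x^3 + 150*x^2 - 500*x + 625

Expanding det(x·I − A) (e.g. by cofactor expansion or by noting that A is similar to its Jordan form J, which has the same characteristic polynomial as A) gives
  χ_A(x) = x^4 - 20*x^3 + 150*x^2 - 500*x + 625
which factors as (x - 5)^4. The eigenvalues (with algebraic multiplicities) are λ = 5 with multiplicity 4.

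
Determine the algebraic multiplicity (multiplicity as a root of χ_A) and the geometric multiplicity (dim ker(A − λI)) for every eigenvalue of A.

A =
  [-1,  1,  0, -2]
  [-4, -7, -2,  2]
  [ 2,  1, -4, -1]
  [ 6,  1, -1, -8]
λ = -5: alg = 4, geom = 2

Step 1 — factor the characteristic polynomial to read off the algebraic multiplicities:
  χ_A(x) = (x + 5)^4

Step 2 — compute geometric multiplicities via the rank-nullity identity g(λ) = n − rank(A − λI):
  rank(A − (-5)·I) = 2, so dim ker(A − (-5)·I) = n − 2 = 2

Summary:
  λ = -5: algebraic multiplicity = 4, geometric multiplicity = 2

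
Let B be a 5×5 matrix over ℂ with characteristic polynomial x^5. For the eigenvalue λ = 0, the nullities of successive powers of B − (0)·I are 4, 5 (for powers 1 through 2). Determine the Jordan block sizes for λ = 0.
Block sizes for λ = 0: [2, 1, 1, 1]

From the dimensions of kernels of powers, the number of Jordan blocks of size at least j is d_j − d_{j−1} where d_j = dim ker(N^j) (with d_0 = 0). Computing the differences gives [4, 1].
The number of blocks of size exactly k is (#blocks of size ≥ k) − (#blocks of size ≥ k + 1), so the partition is: 3 block(s) of size 1, 1 block(s) of size 2.
In nonincreasing order the block sizes are [2, 1, 1, 1].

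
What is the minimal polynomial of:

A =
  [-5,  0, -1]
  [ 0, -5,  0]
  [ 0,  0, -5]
x^2 + 10*x + 25

The characteristic polynomial is χ_A(x) = (x + 5)^3, so the eigenvalues are known. The minimal polynomial is
  m_A(x) = Π_λ (x − λ)^{k_λ}
where k_λ is the size of the *largest* Jordan block for λ (equivalently, the smallest k with (A − λI)^k v = 0 for every generalised eigenvector v of λ).

  λ = -5: largest Jordan block has size 2, contributing (x + 5)^2

So m_A(x) = (x + 5)^2 = x^2 + 10*x + 25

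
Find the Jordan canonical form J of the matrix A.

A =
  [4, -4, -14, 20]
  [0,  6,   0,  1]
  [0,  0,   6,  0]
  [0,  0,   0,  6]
J_1(4) ⊕ J_2(6) ⊕ J_1(6)

The characteristic polynomial is
  det(x·I − A) = x^4 - 22*x^3 + 180*x^2 - 648*x + 864 = (x - 6)^3*(x - 4)

Eigenvalues and multiplicities (the geometric multiplicity of λ is n − rank(A − λI), which equals the number of Jordan blocks for λ):
  λ = 4: algebraic multiplicity = 1, geometric multiplicity = 1
  λ = 6: algebraic multiplicity = 3, geometric multiplicity = 2

Determining the block sizes for each eigenvalue:
  λ = 4: one block (gm = 1), so the single block has size am = 1 → block sizes [1]
  λ = 6: 2 blocks summing to 3 forces exactly one block of size 2 and the rest size 1 → block sizes [2, 1]

Assembling the blocks gives a Jordan form
J =
  [4, 0, 0, 0]
  [0, 6, 1, 0]
  [0, 0, 6, 0]
  [0, 0, 0, 6]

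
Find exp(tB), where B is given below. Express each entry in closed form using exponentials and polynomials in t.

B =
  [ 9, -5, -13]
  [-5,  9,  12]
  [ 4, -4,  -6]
e^{tB} =
  [-t^2*exp(4*t) + 5*t*exp(4*t) + exp(4*t), t^2*exp(4*t) - 5*t*exp(4*t), 5*t^2*exp(4*t)/2 - 13*t*exp(4*t)]
  [-t^2*exp(4*t) - 5*t*exp(4*t), t^2*exp(4*t) + 5*t*exp(4*t) + exp(4*t), 5*t^2*exp(4*t)/2 + 12*t*exp(4*t)]
  [4*t*exp(4*t), -4*t*exp(4*t), -10*t*exp(4*t) + exp(4*t)]

Strategy: write B = P · J · P⁻¹ where J is a Jordan canonical form, so e^{tB} = P · e^{tJ} · P⁻¹, and e^{tJ} can be computed block-by-block.

B has Jordan form
J =
  [4, 1, 0]
  [0, 4, 1]
  [0, 0, 4]
(up to reordering of blocks).

Per-block formulas:
  For a 3×3 Jordan block J_3(4): exp(t · J_3(4)) = e^(4t)·(I + t·N + (t^2/2)·N^2), where N is the 3×3 nilpotent shift.

After assembling e^{tJ} and conjugating by P, we get:

e^{tB} =
  [-t^2*exp(4*t) + 5*t*exp(4*t) + exp(4*t), t^2*exp(4*t) - 5*t*exp(4*t), 5*t^2*exp(4*t)/2 - 13*t*exp(4*t)]
  [-t^2*exp(4*t) - 5*t*exp(4*t), t^2*exp(4*t) + 5*t*exp(4*t) + exp(4*t), 5*t^2*exp(4*t)/2 + 12*t*exp(4*t)]
  [4*t*exp(4*t), -4*t*exp(4*t), -10*t*exp(4*t) + exp(4*t)]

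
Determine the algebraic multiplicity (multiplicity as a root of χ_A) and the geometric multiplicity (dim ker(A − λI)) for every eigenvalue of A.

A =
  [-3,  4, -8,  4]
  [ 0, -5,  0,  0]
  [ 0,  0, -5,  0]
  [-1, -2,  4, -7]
λ = -5: alg = 4, geom = 3

Step 1 — factor the characteristic polynomial to read off the algebraic multiplicities:
  χ_A(x) = (x + 5)^4

Step 2 — compute geometric multiplicities via the rank-nullity identity g(λ) = n − rank(A − λI):
  rank(A − (-5)·I) = 1, so dim ker(A − (-5)·I) = n − 1 = 3

Summary:
  λ = -5: algebraic multiplicity = 4, geometric multiplicity = 3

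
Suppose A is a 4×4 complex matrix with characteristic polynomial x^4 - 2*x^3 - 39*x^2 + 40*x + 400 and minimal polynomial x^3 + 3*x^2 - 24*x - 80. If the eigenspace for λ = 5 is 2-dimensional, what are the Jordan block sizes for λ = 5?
Block sizes for λ = 5: [1, 1]

Step 1 — from the characteristic polynomial, algebraic multiplicity of λ = 5 is 2. From dim ker(A − (5)·I) = 2, there are exactly 2 Jordan blocks for λ = 5.
Step 2 — from the minimal polynomial, the factor (x − 5) tells us the largest block for λ = 5 has size 1.
Step 3 — with total size 2, 2 blocks, and largest block 1, the block sizes (in nonincreasing order) are [1, 1].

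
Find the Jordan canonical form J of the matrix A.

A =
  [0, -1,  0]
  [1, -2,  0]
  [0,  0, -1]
J_2(-1) ⊕ J_1(-1)

The characteristic polynomial is
  det(x·I − A) = x^3 + 3*x^2 + 3*x + 1 = (x + 1)^3

Eigenvalues and multiplicities (the geometric multiplicity of λ is n − rank(A − λI), which equals the number of Jordan blocks for λ):
  λ = -1: algebraic multiplicity = 3, geometric multiplicity = 2

Determining the block sizes for each eigenvalue:
  λ = -1: 2 blocks summing to 3 forces exactly one block of size 2 and the rest size 1 → block sizes [2, 1]

Assembling the blocks gives a Jordan form
J =
  [-1,  1,  0]
  [ 0, -1,  0]
  [ 0,  0, -1]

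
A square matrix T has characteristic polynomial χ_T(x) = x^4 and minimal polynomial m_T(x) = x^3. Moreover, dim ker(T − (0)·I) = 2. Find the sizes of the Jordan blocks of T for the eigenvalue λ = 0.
Block sizes for λ = 0: [3, 1]

Step 1 — from the characteristic polynomial, algebraic multiplicity of λ = 0 is 4. From dim ker(T − (0)·I) = 2, there are exactly 2 Jordan blocks for λ = 0.
Step 2 — from the minimal polynomial, the factor (x − 0)^3 tells us the largest block for λ = 0 has size 3.
Step 3 — with total size 4, 2 blocks, and largest block 3, the block sizes (in nonincreasing order) are [3, 1].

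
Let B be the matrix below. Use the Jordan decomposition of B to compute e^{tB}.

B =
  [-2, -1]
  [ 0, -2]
e^{tB} =
  [exp(-2*t), -t*exp(-2*t)]
  [0, exp(-2*t)]

Strategy: write B = P · J · P⁻¹ where J is a Jordan canonical form, so e^{tB} = P · e^{tJ} · P⁻¹, and e^{tJ} can be computed block-by-block.

B has Jordan form
J =
  [-2,  1]
  [ 0, -2]
(up to reordering of blocks).

Per-block formulas:
  For a 2×2 Jordan block J_2(-2): exp(t · J_2(-2)) = e^(-2t)·(I + t·N), where N is the 2×2 nilpotent shift.

After assembling e^{tJ} and conjugating by P, we get:

e^{tB} =
  [exp(-2*t), -t*exp(-2*t)]
  [0, exp(-2*t)]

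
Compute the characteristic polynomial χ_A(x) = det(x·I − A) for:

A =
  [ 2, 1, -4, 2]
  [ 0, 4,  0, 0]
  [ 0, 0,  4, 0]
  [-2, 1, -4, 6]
x^4 - 16*x^3 + 96*x^2 - 256*x + 256

Expanding det(x·I − A) (e.g. by cofactor expansion or by noting that A is similar to its Jordan form J, which has the same characteristic polynomial as A) gives
  χ_A(x) = x^4 - 16*x^3 + 96*x^2 - 256*x + 256
which factors as (x - 4)^4. The eigenvalues (with algebraic multiplicities) are λ = 4 with multiplicity 4.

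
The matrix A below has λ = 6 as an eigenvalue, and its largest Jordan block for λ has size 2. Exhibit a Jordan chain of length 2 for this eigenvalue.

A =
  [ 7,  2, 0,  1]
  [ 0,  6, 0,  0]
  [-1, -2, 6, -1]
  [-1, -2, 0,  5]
A Jordan chain for λ = 6 of length 2:
v_1 = (1, 0, -1, -1)ᵀ
v_2 = (1, 0, 0, 0)ᵀ

Let N = A − (6)·I. We want v_2 with N^2 v_2 = 0 but N^1 v_2 ≠ 0; then v_{j-1} := N · v_j for j = 2, …, 2.

Pick v_2 = (1, 0, 0, 0)ᵀ.
Then v_1 = N · v_2 = (1, 0, -1, -1)ᵀ.

Sanity check: (A − (6)·I) v_1 = (0, 0, 0, 0)ᵀ = 0. ✓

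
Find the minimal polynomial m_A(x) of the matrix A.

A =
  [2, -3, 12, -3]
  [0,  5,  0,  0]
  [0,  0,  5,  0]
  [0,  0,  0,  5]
x^2 - 7*x + 10

The characteristic polynomial is χ_A(x) = (x - 5)^3*(x - 2), so the eigenvalues are known. The minimal polynomial is
  m_A(x) = Π_λ (x − λ)^{k_λ}
where k_λ is the size of the *largest* Jordan block for λ (equivalently, the smallest k with (A − λI)^k v = 0 for every generalised eigenvector v of λ).

  λ = 2: largest Jordan block has size 1, contributing (x − 2)
  λ = 5: largest Jordan block has size 1, contributing (x − 5)

So m_A(x) = (x - 5)*(x - 2) = x^2 - 7*x + 10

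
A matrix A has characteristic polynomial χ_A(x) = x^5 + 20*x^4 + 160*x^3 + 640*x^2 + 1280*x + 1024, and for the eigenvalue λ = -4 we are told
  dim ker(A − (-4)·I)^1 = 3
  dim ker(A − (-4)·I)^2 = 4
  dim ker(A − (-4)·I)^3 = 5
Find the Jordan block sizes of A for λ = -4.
Block sizes for λ = -4: [3, 1, 1]

From the dimensions of kernels of powers, the number of Jordan blocks of size at least j is d_j − d_{j−1} where d_j = dim ker(N^j) (with d_0 = 0). Computing the differences gives [3, 1, 1].
The number of blocks of size exactly k is (#blocks of size ≥ k) − (#blocks of size ≥ k + 1), so the partition is: 2 block(s) of size 1, 1 block(s) of size 3.
In nonincreasing order the block sizes are [3, 1, 1].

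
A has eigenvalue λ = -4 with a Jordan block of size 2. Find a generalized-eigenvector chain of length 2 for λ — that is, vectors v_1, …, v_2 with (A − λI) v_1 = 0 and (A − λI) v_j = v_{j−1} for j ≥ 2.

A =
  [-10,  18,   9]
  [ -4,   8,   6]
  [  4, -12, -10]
A Jordan chain for λ = -4 of length 2:
v_1 = (-6, -4, 4)ᵀ
v_2 = (1, 0, 0)ᵀ

Let N = A − (-4)·I. We want v_2 with N^2 v_2 = 0 but N^1 v_2 ≠ 0; then v_{j-1} := N · v_j for j = 2, …, 2.

Pick v_2 = (1, 0, 0)ᵀ.
Then v_1 = N · v_2 = (-6, -4, 4)ᵀ.

Sanity check: (A − (-4)·I) v_1 = (0, 0, 0)ᵀ = 0. ✓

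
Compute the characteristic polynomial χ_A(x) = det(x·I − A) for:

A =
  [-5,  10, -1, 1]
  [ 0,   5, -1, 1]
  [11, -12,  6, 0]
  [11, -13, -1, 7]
x^4 - 13*x^3 + 18*x^2 + 324*x - 1080

Expanding det(x·I − A) (e.g. by cofactor expansion or by noting that A is similar to its Jordan form J, which has the same characteristic polynomial as A) gives
  χ_A(x) = x^4 - 13*x^3 + 18*x^2 + 324*x - 1080
which factors as (x - 6)^3*(x + 5). The eigenvalues (with algebraic multiplicities) are λ = -5 with multiplicity 1, λ = 6 with multiplicity 3.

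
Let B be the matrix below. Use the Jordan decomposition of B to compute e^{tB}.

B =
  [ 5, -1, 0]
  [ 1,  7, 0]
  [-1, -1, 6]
e^{tB} =
  [-t*exp(6*t) + exp(6*t), -t*exp(6*t), 0]
  [t*exp(6*t), t*exp(6*t) + exp(6*t), 0]
  [-t*exp(6*t), -t*exp(6*t), exp(6*t)]

Strategy: write B = P · J · P⁻¹ where J is a Jordan canonical form, so e^{tB} = P · e^{tJ} · P⁻¹, and e^{tJ} can be computed block-by-block.

B has Jordan form
J =
  [6, 1, 0]
  [0, 6, 0]
  [0, 0, 6]
(up to reordering of blocks).

Per-block formulas:
  For a 2×2 Jordan block J_2(6): exp(t · J_2(6)) = e^(6t)·(I + t·N), where N is the 2×2 nilpotent shift.
  For a 1×1 block at λ = 6: exp(t · [6]) = [e^(6t)].

After assembling e^{tJ} and conjugating by P, we get:

e^{tB} =
  [-t*exp(6*t) + exp(6*t), -t*exp(6*t), 0]
  [t*exp(6*t), t*exp(6*t) + exp(6*t), 0]
  [-t*exp(6*t), -t*exp(6*t), exp(6*t)]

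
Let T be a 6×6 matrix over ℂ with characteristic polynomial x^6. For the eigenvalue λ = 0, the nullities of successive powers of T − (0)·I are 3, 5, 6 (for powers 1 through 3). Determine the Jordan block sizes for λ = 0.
Block sizes for λ = 0: [3, 2, 1]

From the dimensions of kernels of powers, the number of Jordan blocks of size at least j is d_j − d_{j−1} where d_j = dim ker(N^j) (with d_0 = 0). Computing the differences gives [3, 2, 1].
The number of blocks of size exactly k is (#blocks of size ≥ k) − (#blocks of size ≥ k + 1), so the partition is: 1 block(s) of size 1, 1 block(s) of size 2, 1 block(s) of size 3.
In nonincreasing order the block sizes are [3, 2, 1].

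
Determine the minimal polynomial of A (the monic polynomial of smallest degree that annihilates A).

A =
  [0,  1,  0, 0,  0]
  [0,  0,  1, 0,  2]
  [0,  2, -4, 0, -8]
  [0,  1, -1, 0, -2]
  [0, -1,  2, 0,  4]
x^3

The characteristic polynomial is χ_A(x) = x^5, so the eigenvalues are known. The minimal polynomial is
  m_A(x) = Π_λ (x − λ)^{k_λ}
where k_λ is the size of the *largest* Jordan block for λ (equivalently, the smallest k with (A − λI)^k v = 0 for every generalised eigenvector v of λ).

  λ = 0: largest Jordan block has size 3, contributing (x − 0)^3

So m_A(x) = x^3 = x^3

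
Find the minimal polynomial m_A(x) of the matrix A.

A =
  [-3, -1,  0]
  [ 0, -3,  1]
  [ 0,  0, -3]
x^3 + 9*x^2 + 27*x + 27

The characteristic polynomial is χ_A(x) = (x + 3)^3, so the eigenvalues are known. The minimal polynomial is
  m_A(x) = Π_λ (x − λ)^{k_λ}
where k_λ is the size of the *largest* Jordan block for λ (equivalently, the smallest k with (A − λI)^k v = 0 for every generalised eigenvector v of λ).

  λ = -3: largest Jordan block has size 3, contributing (x + 3)^3

So m_A(x) = (x + 3)^3 = x^3 + 9*x^2 + 27*x + 27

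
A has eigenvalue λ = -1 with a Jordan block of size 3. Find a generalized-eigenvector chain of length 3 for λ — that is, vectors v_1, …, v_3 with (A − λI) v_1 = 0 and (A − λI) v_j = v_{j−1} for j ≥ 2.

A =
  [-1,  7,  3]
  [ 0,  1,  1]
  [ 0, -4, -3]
A Jordan chain for λ = -1 of length 3:
v_1 = (2, 0, 0)ᵀ
v_2 = (7, 2, -4)ᵀ
v_3 = (0, 1, 0)ᵀ

Let N = A − (-1)·I. We want v_3 with N^3 v_3 = 0 but N^2 v_3 ≠ 0; then v_{j-1} := N · v_j for j = 3, …, 2.

Pick v_3 = (0, 1, 0)ᵀ.
Then v_2 = N · v_3 = (7, 2, -4)ᵀ.
Then v_1 = N · v_2 = (2, 0, 0)ᵀ.

Sanity check: (A − (-1)·I) v_1 = (0, 0, 0)ᵀ = 0. ✓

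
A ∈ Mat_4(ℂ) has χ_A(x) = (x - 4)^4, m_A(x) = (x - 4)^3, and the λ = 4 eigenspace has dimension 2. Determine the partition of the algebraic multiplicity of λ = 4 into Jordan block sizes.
Block sizes for λ = 4: [3, 1]

Step 1 — from the characteristic polynomial, algebraic multiplicity of λ = 4 is 4. From dim ker(A − (4)·I) = 2, there are exactly 2 Jordan blocks for λ = 4.
Step 2 — from the minimal polynomial, the factor (x − 4)^3 tells us the largest block for λ = 4 has size 3.
Step 3 — with total size 4, 2 blocks, and largest block 3, the block sizes (in nonincreasing order) are [3, 1].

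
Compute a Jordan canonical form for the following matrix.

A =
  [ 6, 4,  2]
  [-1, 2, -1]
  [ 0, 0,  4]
J_2(4) ⊕ J_1(4)

The characteristic polynomial is
  det(x·I − A) = x^3 - 12*x^2 + 48*x - 64 = (x - 4)^3

Eigenvalues and multiplicities (the geometric multiplicity of λ is n − rank(A − λI), which equals the number of Jordan blocks for λ):
  λ = 4: algebraic multiplicity = 3, geometric multiplicity = 2

Determining the block sizes for each eigenvalue:
  λ = 4: 2 blocks summing to 3 forces exactly one block of size 2 and the rest size 1 → block sizes [2, 1]

Assembling the blocks gives a Jordan form
J =
  [4, 1, 0]
  [0, 4, 0]
  [0, 0, 4]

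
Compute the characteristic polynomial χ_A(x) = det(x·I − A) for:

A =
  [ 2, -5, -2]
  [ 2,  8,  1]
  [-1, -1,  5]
x^3 - 15*x^2 + 75*x - 125

Expanding det(x·I − A) (e.g. by cofactor expansion or by noting that A is similar to its Jordan form J, which has the same characteristic polynomial as A) gives
  χ_A(x) = x^3 - 15*x^2 + 75*x - 125
which factors as (x - 5)^3. The eigenvalues (with algebraic multiplicities) are λ = 5 with multiplicity 3.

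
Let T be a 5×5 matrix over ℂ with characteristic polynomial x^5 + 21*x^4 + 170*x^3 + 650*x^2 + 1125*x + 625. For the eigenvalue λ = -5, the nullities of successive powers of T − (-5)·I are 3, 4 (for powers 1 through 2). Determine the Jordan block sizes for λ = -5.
Block sizes for λ = -5: [2, 1, 1]

From the dimensions of kernels of powers, the number of Jordan blocks of size at least j is d_j − d_{j−1} where d_j = dim ker(N^j) (with d_0 = 0). Computing the differences gives [3, 1].
The number of blocks of size exactly k is (#blocks of size ≥ k) − (#blocks of size ≥ k + 1), so the partition is: 2 block(s) of size 1, 1 block(s) of size 2.
In nonincreasing order the block sizes are [2, 1, 1].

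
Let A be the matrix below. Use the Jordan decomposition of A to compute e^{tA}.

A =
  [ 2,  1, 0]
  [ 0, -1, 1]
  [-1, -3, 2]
e^{tA} =
  [t^2*exp(t)/2 + t*exp(t) + exp(t), -t^2*exp(t)/2 + t*exp(t), t^2*exp(t)/2]
  [-t^2*exp(t)/2, t^2*exp(t)/2 - 2*t*exp(t) + exp(t), -t^2*exp(t)/2 + t*exp(t)]
  [-t^2*exp(t) - t*exp(t), t^2*exp(t) - 3*t*exp(t), -t^2*exp(t) + t*exp(t) + exp(t)]

Strategy: write A = P · J · P⁻¹ where J is a Jordan canonical form, so e^{tA} = P · e^{tJ} · P⁻¹, and e^{tJ} can be computed block-by-block.

A has Jordan form
J =
  [1, 1, 0]
  [0, 1, 1]
  [0, 0, 1]
(up to reordering of blocks).

Per-block formulas:
  For a 3×3 Jordan block J_3(1): exp(t · J_3(1)) = e^(1t)·(I + t·N + (t^2/2)·N^2), where N is the 3×3 nilpotent shift.

After assembling e^{tJ} and conjugating by P, we get:

e^{tA} =
  [t^2*exp(t)/2 + t*exp(t) + exp(t), -t^2*exp(t)/2 + t*exp(t), t^2*exp(t)/2]
  [-t^2*exp(t)/2, t^2*exp(t)/2 - 2*t*exp(t) + exp(t), -t^2*exp(t)/2 + t*exp(t)]
  [-t^2*exp(t) - t*exp(t), t^2*exp(t) - 3*t*exp(t), -t^2*exp(t) + t*exp(t) + exp(t)]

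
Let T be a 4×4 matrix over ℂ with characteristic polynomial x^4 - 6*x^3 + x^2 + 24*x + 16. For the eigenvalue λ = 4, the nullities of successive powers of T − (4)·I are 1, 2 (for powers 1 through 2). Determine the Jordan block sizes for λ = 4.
Block sizes for λ = 4: [2]

From the dimensions of kernels of powers, the number of Jordan blocks of size at least j is d_j − d_{j−1} where d_j = dim ker(N^j) (with d_0 = 0). Computing the differences gives [1, 1].
The number of blocks of size exactly k is (#blocks of size ≥ k) − (#blocks of size ≥ k + 1), so the partition is: 1 block(s) of size 2.
In nonincreasing order the block sizes are [2].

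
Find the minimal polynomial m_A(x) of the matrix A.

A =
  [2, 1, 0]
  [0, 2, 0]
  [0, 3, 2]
x^2 - 4*x + 4

The characteristic polynomial is χ_A(x) = (x - 2)^3, so the eigenvalues are known. The minimal polynomial is
  m_A(x) = Π_λ (x − λ)^{k_λ}
where k_λ is the size of the *largest* Jordan block for λ (equivalently, the smallest k with (A − λI)^k v = 0 for every generalised eigenvector v of λ).

  λ = 2: largest Jordan block has size 2, contributing (x − 2)^2

So m_A(x) = (x - 2)^2 = x^2 - 4*x + 4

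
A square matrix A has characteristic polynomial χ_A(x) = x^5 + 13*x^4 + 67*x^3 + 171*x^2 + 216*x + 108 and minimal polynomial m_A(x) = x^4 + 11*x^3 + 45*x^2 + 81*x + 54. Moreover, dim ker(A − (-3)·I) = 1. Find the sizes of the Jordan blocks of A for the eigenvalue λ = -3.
Block sizes for λ = -3: [3]

Step 1 — from the characteristic polynomial, algebraic multiplicity of λ = -3 is 3. From dim ker(A − (-3)·I) = 1, there are exactly 1 Jordan blocks for λ = -3.
Step 2 — from the minimal polynomial, the factor (x + 3)^3 tells us the largest block for λ = -3 has size 3.
Step 3 — with total size 3, 1 blocks, and largest block 3, the block sizes (in nonincreasing order) are [3].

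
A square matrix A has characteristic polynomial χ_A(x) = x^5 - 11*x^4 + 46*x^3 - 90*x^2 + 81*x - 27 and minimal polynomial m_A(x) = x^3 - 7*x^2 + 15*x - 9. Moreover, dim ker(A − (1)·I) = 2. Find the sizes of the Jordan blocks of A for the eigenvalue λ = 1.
Block sizes for λ = 1: [1, 1]

Step 1 — from the characteristic polynomial, algebraic multiplicity of λ = 1 is 2. From dim ker(A − (1)·I) = 2, there are exactly 2 Jordan blocks for λ = 1.
Step 2 — from the minimal polynomial, the factor (x − 1) tells us the largest block for λ = 1 has size 1.
Step 3 — with total size 2, 2 blocks, and largest block 1, the block sizes (in nonincreasing order) are [1, 1].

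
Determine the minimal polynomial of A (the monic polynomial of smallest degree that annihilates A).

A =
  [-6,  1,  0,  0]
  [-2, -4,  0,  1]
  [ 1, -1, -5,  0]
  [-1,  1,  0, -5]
x^3 + 15*x^2 + 75*x + 125

The characteristic polynomial is χ_A(x) = (x + 5)^4, so the eigenvalues are known. The minimal polynomial is
  m_A(x) = Π_λ (x − λ)^{k_λ}
where k_λ is the size of the *largest* Jordan block for λ (equivalently, the smallest k with (A − λI)^k v = 0 for every generalised eigenvector v of λ).

  λ = -5: largest Jordan block has size 3, contributing (x + 5)^3

So m_A(x) = (x + 5)^3 = x^3 + 15*x^2 + 75*x + 125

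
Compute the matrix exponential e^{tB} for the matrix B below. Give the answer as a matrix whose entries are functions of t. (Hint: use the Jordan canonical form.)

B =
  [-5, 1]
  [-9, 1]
e^{tB} =
  [-3*t*exp(-2*t) + exp(-2*t), t*exp(-2*t)]
  [-9*t*exp(-2*t), 3*t*exp(-2*t) + exp(-2*t)]

Strategy: write B = P · J · P⁻¹ where J is a Jordan canonical form, so e^{tB} = P · e^{tJ} · P⁻¹, and e^{tJ} can be computed block-by-block.

B has Jordan form
J =
  [-2,  1]
  [ 0, -2]
(up to reordering of blocks).

Per-block formulas:
  For a 2×2 Jordan block J_2(-2): exp(t · J_2(-2)) = e^(-2t)·(I + t·N), where N is the 2×2 nilpotent shift.

After assembling e^{tJ} and conjugating by P, we get:

e^{tB} =
  [-3*t*exp(-2*t) + exp(-2*t), t*exp(-2*t)]
  [-9*t*exp(-2*t), 3*t*exp(-2*t) + exp(-2*t)]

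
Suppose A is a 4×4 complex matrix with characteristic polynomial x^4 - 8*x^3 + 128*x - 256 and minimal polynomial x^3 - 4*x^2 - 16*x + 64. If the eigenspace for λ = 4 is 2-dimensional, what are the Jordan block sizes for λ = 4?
Block sizes for λ = 4: [2, 1]

Step 1 — from the characteristic polynomial, algebraic multiplicity of λ = 4 is 3. From dim ker(A − (4)·I) = 2, there are exactly 2 Jordan blocks for λ = 4.
Step 2 — from the minimal polynomial, the factor (x − 4)^2 tells us the largest block for λ = 4 has size 2.
Step 3 — with total size 3, 2 blocks, and largest block 2, the block sizes (in nonincreasing order) are [2, 1].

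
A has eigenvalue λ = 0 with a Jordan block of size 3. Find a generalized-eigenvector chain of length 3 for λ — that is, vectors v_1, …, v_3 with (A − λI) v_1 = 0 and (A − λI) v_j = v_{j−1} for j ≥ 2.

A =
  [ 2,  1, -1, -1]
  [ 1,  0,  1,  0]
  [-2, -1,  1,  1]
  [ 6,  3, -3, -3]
A Jordan chain for λ = 0 of length 3:
v_1 = (1, 0, -1, 3)ᵀ
v_2 = (2, 1, -2, 6)ᵀ
v_3 = (1, 0, 0, 0)ᵀ

Let N = A − (0)·I. We want v_3 with N^3 v_3 = 0 but N^2 v_3 ≠ 0; then v_{j-1} := N · v_j for j = 3, …, 2.

Pick v_3 = (1, 0, 0, 0)ᵀ.
Then v_2 = N · v_3 = (2, 1, -2, 6)ᵀ.
Then v_1 = N · v_2 = (1, 0, -1, 3)ᵀ.

Sanity check: (A − (0)·I) v_1 = (0, 0, 0, 0)ᵀ = 0. ✓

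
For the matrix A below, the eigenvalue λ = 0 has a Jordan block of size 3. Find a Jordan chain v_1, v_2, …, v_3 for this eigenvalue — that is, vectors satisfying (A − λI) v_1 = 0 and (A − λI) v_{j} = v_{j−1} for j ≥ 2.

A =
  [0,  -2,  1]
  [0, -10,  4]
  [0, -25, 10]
A Jordan chain for λ = 0 of length 3:
v_1 = (-5, 0, 0)ᵀ
v_2 = (-2, -10, -25)ᵀ
v_3 = (0, 1, 0)ᵀ

Let N = A − (0)·I. We want v_3 with N^3 v_3 = 0 but N^2 v_3 ≠ 0; then v_{j-1} := N · v_j for j = 3, …, 2.

Pick v_3 = (0, 1, 0)ᵀ.
Then v_2 = N · v_3 = (-2, -10, -25)ᵀ.
Then v_1 = N · v_2 = (-5, 0, 0)ᵀ.

Sanity check: (A − (0)·I) v_1 = (0, 0, 0)ᵀ = 0. ✓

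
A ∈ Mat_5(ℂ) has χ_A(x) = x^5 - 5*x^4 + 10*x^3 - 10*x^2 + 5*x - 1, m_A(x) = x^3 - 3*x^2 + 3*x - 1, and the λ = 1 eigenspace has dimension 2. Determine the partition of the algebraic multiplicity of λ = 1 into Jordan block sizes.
Block sizes for λ = 1: [3, 2]

Step 1 — from the characteristic polynomial, algebraic multiplicity of λ = 1 is 5. From dim ker(A − (1)·I) = 2, there are exactly 2 Jordan blocks for λ = 1.
Step 2 — from the minimal polynomial, the factor (x − 1)^3 tells us the largest block for λ = 1 has size 3.
Step 3 — with total size 5, 2 blocks, and largest block 3, the block sizes (in nonincreasing order) are [3, 2].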